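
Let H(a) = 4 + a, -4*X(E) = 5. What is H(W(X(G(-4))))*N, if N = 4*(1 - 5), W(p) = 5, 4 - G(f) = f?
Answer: -144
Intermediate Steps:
G(f) = 4 - f
X(E) = -5/4 (X(E) = -1/4*5 = -5/4)
N = -16 (N = 4*(-4) = -16)
H(W(X(G(-4))))*N = (4 + 5)*(-16) = 9*(-16) = -144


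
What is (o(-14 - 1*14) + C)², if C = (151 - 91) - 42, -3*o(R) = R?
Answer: 6724/9 ≈ 747.11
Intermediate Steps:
o(R) = -R/3
C = 18 (C = 60 - 42 = 18)
(o(-14 - 1*14) + C)² = (-(-14 - 1*14)/3 + 18)² = (-(-14 - 14)/3 + 18)² = (-⅓*(-28) + 18)² = (28/3 + 18)² = (82/3)² = 6724/9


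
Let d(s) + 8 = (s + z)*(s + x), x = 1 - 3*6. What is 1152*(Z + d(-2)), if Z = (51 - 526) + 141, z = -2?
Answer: -306432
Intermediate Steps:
Z = -334 (Z = -475 + 141 = -334)
x = -17 (x = 1 - 18 = -17)
d(s) = -8 + (-17 + s)*(-2 + s) (d(s) = -8 + (s - 2)*(s - 17) = -8 + (-2 + s)*(-17 + s) = -8 + (-17 + s)*(-2 + s))
1152*(Z + d(-2)) = 1152*(-334 + (26 + (-2)**2 - 19*(-2))) = 1152*(-334 + (26 + 4 + 38)) = 1152*(-334 + 68) = 1152*(-266) = -306432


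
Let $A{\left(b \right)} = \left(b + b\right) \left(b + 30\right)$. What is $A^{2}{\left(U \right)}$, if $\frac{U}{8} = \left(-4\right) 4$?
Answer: $629407744$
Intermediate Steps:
$U = -128$ ($U = 8 \left(\left(-4\right) 4\right) = 8 \left(-16\right) = -128$)
$A{\left(b \right)} = 2 b \left(30 + b\right)$
$A^{2}{\left(U \right)} = \left(2 \left(-128\right) \left(30 - 128\right)\right)^{2} = \left(2 \left(-128\right) \left(-98\right)\right)^{2} = 25088^{2} = 629407744$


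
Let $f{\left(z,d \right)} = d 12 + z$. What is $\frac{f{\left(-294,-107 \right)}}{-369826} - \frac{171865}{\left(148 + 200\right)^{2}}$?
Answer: $- \frac{31684521689}{22393703952} \approx -1.4149$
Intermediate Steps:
$f{\left(z,d \right)} = z + 12 d$ ($f{\left(z,d \right)} = 12 d + z = z + 12 d$)
$\frac{f{\left(-294,-107 \right)}}{-369826} - \frac{171865}{\left(148 + 200\right)^{2}} = \frac{-294 + 12 \left(-107\right)}{-369826} - \frac{171865}{\left(148 + 200\right)^{2}} = \left(-294 - 1284\right) \left(- \frac{1}{369826}\right) - \frac{171865}{348^{2}} = \left(-1578\right) \left(- \frac{1}{369826}\right) - \frac{171865}{121104} = \frac{789}{184913} - \frac{171865}{121104} = - \frac{31684521689}{22393703952}$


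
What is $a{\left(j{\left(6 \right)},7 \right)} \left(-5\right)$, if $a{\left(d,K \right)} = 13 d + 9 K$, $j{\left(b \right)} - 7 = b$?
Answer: $-1160$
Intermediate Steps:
$j{\left(b \right)} = 7 + b$
$a{\left(d,K \right)} = 9 K + 13 d$
$a{\left(j{\left(6 \right)},7 \right)} \left(-5\right) = \left(9 \cdot 7 + 13 \left(7 + 6\right)\right) \left(-5\right) = \left(63 + 13 \cdot 13\right) \left(-5\right) = \left(63 + 169\right) \left(-5\right) = 232 \left(-5\right) = -1160$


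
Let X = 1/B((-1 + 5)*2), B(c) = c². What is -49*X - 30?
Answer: -1969/64 ≈ -30.766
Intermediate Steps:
X = 1/64 (X = 1/(((-1 + 5)*2)²) = 1/((4*2)²) = 1/(8²) = 1/64 ≈ 0.015625)
-49*X - 30 = -49*1/64 - 30 = -49/64 - 30 = -1969/64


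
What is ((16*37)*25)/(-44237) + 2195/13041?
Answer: -95906585/576894717 ≈ -0.16625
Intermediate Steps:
((16*37)*25)/(-44237) + 2195/13041 = (592*25)*(-1/44237) + 2195*(1/13041) = 14800*(-1/44237) + 2195/13041 = -14800/44237 + 2195/13041 = -95906585/576894717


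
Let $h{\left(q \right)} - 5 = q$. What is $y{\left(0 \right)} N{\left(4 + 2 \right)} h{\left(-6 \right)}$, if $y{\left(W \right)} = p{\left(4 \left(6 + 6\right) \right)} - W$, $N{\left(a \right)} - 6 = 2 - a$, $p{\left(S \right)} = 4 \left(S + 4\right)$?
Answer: $-416$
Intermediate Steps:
$h{\left(q \right)} = 5 + q$
$p{\left(S \right)} = 16 + 4 S$ ($p{\left(S \right)} = 4 \left(4 + S\right) = 16 + 4 S$)
$N{\left(a \right)} = 8 - a$ ($N{\left(a \right)} = 6 - \left(-2 + a\right) = 8 - a$)
$y{\left(W \right)} = 208 - W$ ($y{\left(W \right)} = \left(16 + 4 \cdot 4 \left(6 + 6\right)\right) - W = \left(16 + 4 \cdot 4 \cdot 12\right) - W = \left(16 + 4 \cdot 48\right) - W = \left(16 + 192\right) - W = 208 - W$)
$y{\left(0 \right)} N{\left(4 + 2 \right)} h{\left(-6 \right)} = \left(208 - 0\right) \left(8 - \left(4 + 2\right)\right) \left(5 - 6\right) = \left(208 + 0\right) \left(8 - 6\right) \left(-1\right) = 208 \left(8 - 6\right) \left(-1\right) = 208 \cdot 2 \left(-1\right) = 416 \left(-1\right) = -416$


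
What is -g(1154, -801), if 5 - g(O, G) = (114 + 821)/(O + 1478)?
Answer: -12225/2632 ≈ -4.6448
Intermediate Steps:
g(O, G) = 5 - 935/(1478 + O) (g(O, G) = 5 - (114 + 821)/(O + 1478) = 5 - 935/(1478 + O))
-g(1154, -801) = -5*(1291 + 1154)/(1478 + 1154) = -5*2445/2632 = -1*12225/2632 = -12225/2632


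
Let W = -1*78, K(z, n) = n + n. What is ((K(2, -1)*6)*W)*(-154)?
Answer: -144144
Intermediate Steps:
K(z, n) = 2*n
W = -78
((K(2, -1)*6)*W)*(-154) = (((2*(-1))*6)*(-78))*(-154) = (-2*6*(-78))*(-154) = -12*(-78)*(-154) = 936*(-154) = -144144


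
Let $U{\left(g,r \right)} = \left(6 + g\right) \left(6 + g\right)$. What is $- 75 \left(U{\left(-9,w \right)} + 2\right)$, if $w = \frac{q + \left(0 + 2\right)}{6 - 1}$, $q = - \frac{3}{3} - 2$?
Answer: $-825$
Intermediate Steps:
$q = -3$ ($q = \left(-3\right) \frac{1}{3} - 2 = -1 - 2 = -3$)
$w = - \frac{1}{5}$ ($w = \frac{-3 + \left(0 + 2\right)}{6 - 1} = \frac{-3 + 2}{5} = \left(-1\right) \frac{1}{5} = - \frac{1}{5} \approx -0.2$)
$U{\left(g,r \right)} = \left(6 + g\right)^{2}$
$- 75 \left(U{\left(-9,w \right)} + 2\right) = - 75 \left(\left(6 - 9\right)^{2} + 2\right) = - 75 \left(\left(-3\right)^{2} + 2\right) = - 75 \left(9 + 2\right) = \left(-75\right) 11 = -825$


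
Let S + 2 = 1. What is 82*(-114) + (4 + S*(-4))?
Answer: -9340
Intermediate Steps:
S = -1 (S = -2 + 1 = -1)
82*(-114) + (4 + S*(-4)) = 82*(-114) + (4 - 1*(-4)) = -9348 + (4 + 4) = -9348 + 8 = -9340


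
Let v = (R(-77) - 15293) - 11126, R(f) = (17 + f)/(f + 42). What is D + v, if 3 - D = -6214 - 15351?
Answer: -33945/7 ≈ -4849.3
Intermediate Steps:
R(f) = (17 + f)/(42 + f)
D = 21568 (D = 3 - (-6214 - 15351) = 3 - 1*(-21565) = 3 + 21565 = 21568)
v = -184921/7 (v = ((17 - 77)/(42 - 77) - 15293) - 11126 = (-60/(-35) - 15293) - 11126 = (-1/35*(-60) - 15293) - 11126 = (12/7 - 15293) - 11126 = -107039/7 - 11126 = -184921/7 ≈ -26417.)
D + v = 21568 - 184921/7 = -33945/7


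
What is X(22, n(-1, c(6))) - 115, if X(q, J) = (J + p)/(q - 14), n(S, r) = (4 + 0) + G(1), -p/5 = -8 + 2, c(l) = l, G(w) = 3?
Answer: -883/8 ≈ -110.38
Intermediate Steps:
p = 30 (p = -5*(-8 + 2) = -5*(-6) = 30)
n(S, r) = 7 (n(S, r) = (4 + 0) + 3 = 4 + 3 = 7)
X(q, J) = (30 + J)/(-14 + q) (X(q, J) = (J + 30)/(q - 14) = (30 + J)/(-14 + q))
X(22, n(-1, c(6))) - 115 = (30 + 7)/(-14 + 22) - 115 = 37/8 - 115 = -883/8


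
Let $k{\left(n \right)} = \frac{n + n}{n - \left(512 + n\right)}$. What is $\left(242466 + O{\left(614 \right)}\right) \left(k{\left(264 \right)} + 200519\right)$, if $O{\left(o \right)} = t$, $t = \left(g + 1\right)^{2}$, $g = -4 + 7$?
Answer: $\frac{777951969575}{16} \approx 4.8622 \cdot 10^{10}$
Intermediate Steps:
$g = 3$
$k{\left(n \right)} = - \frac{n}{256}$ ($k{\left(n \right)} = \frac{2 n}{-512} = 2 n \left(- \frac{1}{512}\right) = - \frac{n}{256}$)
$t = 16$ ($t = \left(3 + 1\right)^{2} = 4^{2} = 16$)
$O{\left(o \right)} = 16$
$\left(242466 + O{\left(614 \right)}\right) \left(k{\left(264 \right)} + 200519\right) = \left(242466 + 16\right) \left(\left(- \frac{1}{256}\right) 264 + 200519\right) = 242482 \left(- \frac{33}{32} + 200519\right) = 242482 \cdot \frac{6416575}{32} = \frac{777951969575}{16}$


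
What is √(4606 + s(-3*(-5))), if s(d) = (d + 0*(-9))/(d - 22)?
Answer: √225589/7 ≈ 67.852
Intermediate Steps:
s(d) = d/(-22 + d) (s(d) = (d + 0)/(-22 + d) = d/(-22 + d))
√(4606 + s(-3*(-5))) = √(4606 + (-3*(-5))/(-22 - 3*(-5))) = √(4606 + 15/(-22 + 15)) = √(4606 + 15/(-7)) = √(4606 + 15*(-⅐)) = √(4606 - 15/7) = √(32227/7) = √225589/7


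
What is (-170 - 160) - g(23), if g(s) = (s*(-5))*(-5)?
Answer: -905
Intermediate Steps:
g(s) = 25*s (g(s) = -5*s*(-5) = 25*s)
(-170 - 160) - g(23) = (-170 - 160) - 25*23 = -330 - 1*575 = -330 - 575 = -905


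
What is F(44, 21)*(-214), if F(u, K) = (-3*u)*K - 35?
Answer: 600698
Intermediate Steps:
F(u, K) = -35 - 3*K*u (F(u, K) = -3*K*u - 35 = -35 - 3*K*u)
F(44, 21)*(-214) = (-35 - 3*21*44)*(-214) = (-35 - 2772)*(-214) = -2807*(-214) = 600698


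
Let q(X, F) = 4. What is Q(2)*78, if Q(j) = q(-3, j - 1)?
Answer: 312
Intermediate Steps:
Q(j) = 4
Q(2)*78 = 4*78 = 312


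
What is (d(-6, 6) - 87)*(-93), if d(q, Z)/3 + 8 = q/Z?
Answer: 10602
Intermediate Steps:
d(q, Z) = -24 + 3*q/Z (d(q, Z) = -24 + 3*(q/Z) = -24 + 3*q/Z)
(d(-6, 6) - 87)*(-93) = ((-24 + 3*(-6)/6) - 87)*(-93) = ((-24 + 3*(-6)*(⅙)) - 87)*(-93) = ((-24 - 3) - 87)*(-93) = (-27 - 87)*(-93) = -114*(-93) = 10602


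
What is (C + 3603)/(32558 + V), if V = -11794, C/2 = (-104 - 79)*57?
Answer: -17259/20764 ≈ -0.83120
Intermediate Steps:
C = -20862 (C = 2*((-104 - 79)*57) = 2*(-183*57) = 2*(-10431) = -20862)
(C + 3603)/(32558 + V) = (-20862 + 3603)/(32558 - 11794) = -17259/20764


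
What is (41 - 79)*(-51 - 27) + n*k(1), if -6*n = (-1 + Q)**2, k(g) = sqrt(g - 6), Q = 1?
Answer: 2964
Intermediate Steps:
k(g) = sqrt(-6 + g)
n = 0 (n = -(-1 + 1)**2/6 = -1/6*0**2 = -1/6*0 = 0)
(41 - 79)*(-51 - 27) + n*k(1) = (41 - 79)*(-51 - 27) + 0*sqrt(-6 + 1) = -38*(-78) + 0*sqrt(-5) = 2964 + 0*(I*sqrt(5)) = 2964 + 0 = 2964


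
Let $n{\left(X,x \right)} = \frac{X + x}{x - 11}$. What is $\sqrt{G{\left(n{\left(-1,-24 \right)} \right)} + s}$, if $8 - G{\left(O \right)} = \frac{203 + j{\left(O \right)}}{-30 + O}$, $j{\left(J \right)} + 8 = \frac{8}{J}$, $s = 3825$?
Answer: $\frac{3 \sqrt{17930858}}{205} \approx 61.968$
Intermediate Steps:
$n{\left(X,x \right)} = \frac{X + x}{-11 + x}$
$j{\left(J \right)} = -8 + \frac{8}{J}$
$G{\left(O \right)} = 8 - \frac{195 + \frac{8}{O}}{-30 + O}$ ($G{\left(O \right)} = 8 - \frac{203 - \left(8 - \frac{8}{O}\right)}{-30 + O} = 8 - \frac{195 + \frac{8}{O}}{-30 + O}$)
$\sqrt{G{\left(n{\left(-1,-24 \right)} \right)} + s} = \sqrt{\frac{-8 - \frac{-1 - 24}{-11 - 24} \left(435 - 8 \frac{-1 - 24}{-11 - 24}\right)}{\frac{-1 - 24}{-11 - 24} \left(-30 + \frac{-1 - 24}{-11 - 24}\right)} + 3825} = \sqrt{\frac{-8 - \frac{1}{-35} \left(-25\right) \left(435 - 8 \frac{1}{-35} \left(-25\right)\right)}{\frac{1}{-35} \left(-25\right) \left(-30 + \frac{1}{-35} \left(-25\right)\right)} + 3825} = \sqrt{\frac{-8 - \left(- \frac{1}{35}\right) \left(-25\right) \left(435 - 8 \left(\left(- \frac{1}{35}\right) \left(-25\right)\right)\right)}{\left(- \frac{1}{35}\right) \left(-25\right) \left(-30 - - \frac{5}{7}\right)} + 3825} = \sqrt{\frac{-8 - \frac{5 \left(435 - \frac{40}{7}\right)}{7}}{\frac{5}{7} \left(-30 + \frac{5}{7}\right)} + 3825} = \sqrt{\frac{7 \left(-8 - \frac{5 \left(435 - \frac{40}{7}\right)}{7}\right)}{5 \left(- \frac{205}{7}\right)} + 3825} = \sqrt{\frac{7}{5} \left(- \frac{7}{205}\right) \left(-8 - \frac{5}{7} \cdot \frac{3005}{7}\right) + 3825} = \sqrt{\frac{7}{5} \left(- \frac{7}{205}\right) \left(-8 - \frac{15025}{49}\right) + 3825} = \sqrt{\frac{7}{5} \left(- \frac{7}{205}\right) \left(- \frac{15417}{49}\right) + 3825} = \sqrt{\frac{15417}{1025} + 3825} = \sqrt{\frac{3936042}{1025}} = \frac{3 \sqrt{17930858}}{205}$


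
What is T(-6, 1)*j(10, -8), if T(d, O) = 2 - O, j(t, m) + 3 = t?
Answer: 7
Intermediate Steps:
j(t, m) = -3 + t
T(-6, 1)*j(10, -8) = (2 - 1*1)*(-3 + 10) = (2 - 1)*7 = 1*7 = 7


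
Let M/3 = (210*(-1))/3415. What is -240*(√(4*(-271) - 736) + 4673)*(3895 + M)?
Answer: -2983421521680/683 - 1276876320*I*√455/683 ≈ -4.3681e+9 - 3.9878e+7*I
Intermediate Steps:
M = -126/683 (M = 3*((210*(-1))/3415) = 3*(-210*1/3415) = 3*(-42/683) = -126/683 ≈ -0.18448)
-240*(√(4*(-271) - 736) + 4673)*(3895 + M) = -240*(√(4*(-271) - 736) + 4673)*(3895 - 126/683) = -240*(√(-1084 - 736) + 4673)*2660159/683 = -240*(√(-1820) + 4673)*2660159/683 = -240*(2*I*√455 + 4673)*2660159/683 = -240*(4673 + 2*I*√455)*2660159/683 = -240*(12430923007/683 + 5320318*I*√455/683) = -2983421521680/683 - 1276876320*I*√455/683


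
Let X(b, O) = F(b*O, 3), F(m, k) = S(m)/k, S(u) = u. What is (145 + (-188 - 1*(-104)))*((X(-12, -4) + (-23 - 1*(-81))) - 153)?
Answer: -4819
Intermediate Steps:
F(m, k) = m/k
X(b, O) = O*b/3 (X(b, O) = (b*O)/3 = (O*b)*(⅓) = O*b/3)
(145 + (-188 - 1*(-104)))*((X(-12, -4) + (-23 - 1*(-81))) - 153) = (145 + (-188 - 1*(-104)))*(((⅓)*(-4)*(-12) + (-23 - 1*(-81))) - 153) = (145 + (-188 + 104))*((16 + (-23 + 81)) - 153) = (145 - 84)*((16 + 58) - 153) = 61*(74 - 153) = 61*(-79) = -4819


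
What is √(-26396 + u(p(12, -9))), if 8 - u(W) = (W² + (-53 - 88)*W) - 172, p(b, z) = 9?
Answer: 2*I*√6257 ≈ 158.2*I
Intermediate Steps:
u(W) = 180 - W² + 141*W (u(W) = 8 - ((W² + (-53 - 88)*W) - 172) = 8 - ((W² - 141*W) - 172) = 8 - (-172 + W² - 141*W) = 8 + (172 - W² + 141*W) = 180 - W² + 141*W)
√(-26396 + u(p(12, -9))) = √(-26396 + (180 - 1*9² + 141*9)) = √(-26396 + (180 - 1*81 + 1269)) = √(-26396 + (180 - 81 + 1269)) = √(-26396 + 1368) = √(-25028) = 2*I*√6257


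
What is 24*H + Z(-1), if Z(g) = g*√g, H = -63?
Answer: -1512 - I ≈ -1512.0 - 1.0*I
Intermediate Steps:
Z(g) = g^(3/2)
24*H + Z(-1) = 24*(-63) + (-1)^(3/2) = -1512 - I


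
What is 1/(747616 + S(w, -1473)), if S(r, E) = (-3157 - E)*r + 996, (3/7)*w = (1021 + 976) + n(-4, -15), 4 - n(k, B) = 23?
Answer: -3/21070828 ≈ -1.4238e-7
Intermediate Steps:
n(k, B) = -19 (n(k, B) = 4 - 1*23 = 4 - 23 = -19)
w = 13846/3 (w = 7*((1021 + 976) - 19)/3 = 7*(1997 - 19)/3 = (7/3)*1978 = 13846/3 ≈ 4615.3)
S(r, E) = 996 + r*(-3157 - E) (S(r, E) = r*(-3157 - E) + 996 = 996 + r*(-3157 - E))
1/(747616 + S(w, -1473)) = 1/(747616 + (996 - 3157*13846/3 - 1*(-1473)*13846/3)) = 1/(747616 + (996 - 43711822/3 + 6798386)) = 1/(747616 - 23313676/3) = 1/(-21070828/3) = -3/21070828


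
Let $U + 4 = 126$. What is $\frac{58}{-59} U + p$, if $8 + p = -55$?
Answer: $- \frac{10793}{59} \approx -182.93$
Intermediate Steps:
$p = -63$ ($p = -8 - 55 = -63$)
$U = 122$ ($U = -4 + 126 = 122$)
$\frac{58}{-59} U + p = \frac{58}{-59} \cdot 122 - 63 = 58 \left(- \frac{1}{59}\right) 122 - 63 = \left(- \frac{58}{59}\right) 122 - 63 = - \frac{7076}{59} - 63 = - \frac{10793}{59}$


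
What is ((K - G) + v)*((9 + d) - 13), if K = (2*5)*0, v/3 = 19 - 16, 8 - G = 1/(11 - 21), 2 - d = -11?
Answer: 81/10 ≈ 8.1000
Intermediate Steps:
d = 13 (d = 2 - 1*(-11) = 2 + 11 = 13)
G = 81/10 (G = 8 - 1/(11 - 21) = 8 - 1/(-10) = 8 - 1*(-⅒) = 8 + ⅒ = 81/10 ≈ 8.1000)
v = 9 (v = 3*(19 - 16) = 3*3 = 9)
K = 0 (K = 10*0 = 0)
((K - G) + v)*((9 + d) - 13) = ((0 - 1*81/10) + 9)*((9 + 13) - 13) = ((0 - 81/10) + 9)*(22 - 13) = (-81/10 + 9)*9 = (9/10)*9 = 81/10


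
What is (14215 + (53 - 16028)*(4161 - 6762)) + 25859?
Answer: 41591049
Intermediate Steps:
(14215 + (53 - 16028)*(4161 - 6762)) + 25859 = (14215 - 15975*(-2601)) + 25859 = (14215 + 41550975) + 25859 = 41565190 + 25859 = 41591049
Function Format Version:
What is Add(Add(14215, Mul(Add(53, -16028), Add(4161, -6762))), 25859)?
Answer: 41591049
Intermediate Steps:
Add(Add(14215, Mul(Add(53, -16028), Add(4161, -6762))), 25859) = Add(Add(14215, Mul(-15975, -2601)), 25859) = Add(Add(14215, 41550975), 25859) = Add(41565190, 25859) = 41591049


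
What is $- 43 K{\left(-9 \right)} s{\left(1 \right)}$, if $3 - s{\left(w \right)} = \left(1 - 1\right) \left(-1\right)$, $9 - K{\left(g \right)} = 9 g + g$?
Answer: $-12771$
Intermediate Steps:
$K{\left(g \right)} = 9 - 10 g$ ($K{\left(g \right)} = 9 - \left(9 g + g\right) = 9 - 10 g$)
$s{\left(w \right)} = 3$ ($s{\left(w \right)} = 3 - \left(1 - 1\right) \left(-1\right) = 3 - 0 \left(-1\right) = 3 - 0 = 3 + 0 = 3$)
$- 43 K{\left(-9 \right)} s{\left(1 \right)} = - 43 \left(9 - -90\right) 3 = - 43 \left(9 + 90\right) 3 = \left(-43\right) 99 \cdot 3 = \left(-4257\right) 3 = -12771$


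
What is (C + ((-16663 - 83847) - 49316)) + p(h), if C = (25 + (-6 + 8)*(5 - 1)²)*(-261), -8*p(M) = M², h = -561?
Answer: -1632345/8 ≈ -2.0404e+5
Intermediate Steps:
p(M) = -M²/8
C = -14877 (C = (25 + 2*4²)*(-261) = (25 + 2*16)*(-261) = (25 + 32)*(-261) = 57*(-261) = -14877)
(C + ((-16663 - 83847) - 49316)) + p(h) = (-14877 + ((-16663 - 83847) - 49316)) - ⅛*(-561)² = (-14877 + (-100510 - 49316)) - ⅛*314721 = (-14877 - 149826) - 314721/8 = -164703 - 314721/8 = -1632345/8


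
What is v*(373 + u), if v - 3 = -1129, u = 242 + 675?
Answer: -1452540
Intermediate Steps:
u = 917
v = -1126 (v = 3 - 1129 = -1126)
v*(373 + u) = -1126*(373 + 917) = -1126*1290 = -1452540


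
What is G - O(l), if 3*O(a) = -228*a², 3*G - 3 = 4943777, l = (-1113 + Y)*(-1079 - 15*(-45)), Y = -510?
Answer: 98024500684772/3 ≈ 3.2675e+13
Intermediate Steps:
l = 655692 (l = (-1113 - 510)*(-1079 - 15*(-45)) = -1623*(-1079 + 675) = -1623*(-404) = 655692)
G = 4943780/3 (G = 1 + (⅓)*4943777 = 1 + 4943777/3 = 4943780/3 ≈ 1.6479e+6)
O(a) = -76*a² (O(a) = (-228*a²)/3 = -76*a²)
G - O(l) = 4943780/3 - (-76)*655692² = 4943780/3 - (-76)*429931998864 = 4943780/3 - 1*(-32674831913664) = 4943780/3 + 32674831913664 = 98024500684772/3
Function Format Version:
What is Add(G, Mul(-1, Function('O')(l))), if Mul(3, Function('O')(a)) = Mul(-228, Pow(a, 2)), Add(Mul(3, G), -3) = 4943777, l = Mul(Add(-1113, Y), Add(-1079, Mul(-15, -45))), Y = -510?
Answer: Rational(98024500684772, 3) ≈ 3.2675e+13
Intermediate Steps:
l = 655692 (l = Mul(Add(-1113, -510), Add(-1079, Mul(-15, -45))) = Mul(-1623, Add(-1079, 675)) = Mul(-1623, -404) = 655692)
G = Rational(4943780, 3) (G = Add(1, Mul(Rational(1, 3), 4943777)) = Add(1, Rational(4943777, 3)) = Rational(4943780, 3) ≈ 1.6479e+6)
Function('O')(a) = Mul(-76, Pow(a, 2)) (Function('O')(a) = Mul(Rational(1, 3), Mul(-228, Pow(a, 2))) = Mul(-76, Pow(a, 2)))
Add(G, Mul(-1, Function('O')(l))) = Add(Rational(4943780, 3), Mul(-1, Mul(-76, Pow(655692, 2)))) = Add(Rational(4943780, 3), Mul(-1, Mul(-76, 429931998864))) = Add(Rational(4943780, 3), Mul(-1, -32674831913664)) = Add(Rational(4943780, 3), 32674831913664) = Rational(98024500684772, 3)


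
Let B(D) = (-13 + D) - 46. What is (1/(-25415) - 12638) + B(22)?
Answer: -322135126/25415 ≈ -12675.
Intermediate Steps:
B(D) = -59 + D
(1/(-25415) - 12638) + B(22) = (1/(-25415) - 12638) + (-59 + 22) = (-1/25415 - 12638) - 37 = -321194771/25415 - 37 = -322135126/25415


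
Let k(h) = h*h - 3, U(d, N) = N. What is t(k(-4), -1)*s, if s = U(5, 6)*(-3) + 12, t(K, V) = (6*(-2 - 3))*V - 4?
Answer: -156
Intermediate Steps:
k(h) = -3 + h**2 (k(h) = h**2 - 3 = -3 + h**2)
t(K, V) = -4 - 30*V (t(K, V) = (6*(-5))*V - 4 = -30*V - 4 = -4 - 30*V)
s = -6 (s = 6*(-3) + 12 = -18 + 12 = -6)
t(k(-4), -1)*s = (-4 - 30*(-1))*(-6) = (-4 + 30)*(-6) = 26*(-6) = -156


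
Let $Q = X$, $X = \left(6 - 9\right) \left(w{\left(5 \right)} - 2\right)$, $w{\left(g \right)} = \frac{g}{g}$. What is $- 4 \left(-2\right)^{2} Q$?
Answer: $-48$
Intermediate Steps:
$w{\left(g \right)} = 1$
$X = 3$ ($X = \left(6 - 9\right) \left(1 - 2\right) = \left(-3\right) \left(-1\right) = 3$)
$Q = 3$
$- 4 \left(-2\right)^{2} Q = - 4 \left(-2\right)^{2} \cdot 3 = \left(-4\right) 4 \cdot 3 = \left(-16\right) 3 = -48$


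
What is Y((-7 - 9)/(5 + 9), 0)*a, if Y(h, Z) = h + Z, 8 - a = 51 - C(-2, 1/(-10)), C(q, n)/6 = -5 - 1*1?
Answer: 632/7 ≈ 90.286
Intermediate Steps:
C(q, n) = -36 (C(q, n) = 6*(-5 - 1*1) = 6*(-5 - 1) = 6*(-6) = -36)
a = -79 (a = 8 - (51 - 1*(-36)) = 8 - (51 + 36) = 8 - 1*87 = 8 - 87 = -79)
Y(h, Z) = Z + h
Y((-7 - 9)/(5 + 9), 0)*a = (0 + (-7 - 9)/(5 + 9))*(-79) = (0 - 16/14)*(-79) = (0 - 16*1/14)*(-79) = (0 - 8/7)*(-79) = -8/7*(-79) = 632/7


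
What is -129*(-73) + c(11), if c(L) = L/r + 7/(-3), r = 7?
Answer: 197741/21 ≈ 9416.2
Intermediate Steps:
c(L) = -7/3 + L/7 (c(L) = L/7 + 7/(-3) = L*(⅐) + 7*(-⅓) = L/7 - 7/3 = -7/3 + L/7)
-129*(-73) + c(11) = -129*(-73) + (-7/3 + (⅐)*11) = 9417 + (-7/3 + 11/7) = 9417 - 16/21 = 197741/21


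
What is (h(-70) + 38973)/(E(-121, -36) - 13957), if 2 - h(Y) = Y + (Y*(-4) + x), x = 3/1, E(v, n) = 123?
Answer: -19381/6917 ≈ -2.8019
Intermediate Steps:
x = 3 (x = 3*1 = 3)
h(Y) = -1 + 3*Y (h(Y) = 2 - (Y + (Y*(-4) + 3)) = 2 - (Y + (-4*Y + 3)) = 2 - (Y + (3 - 4*Y)) = 2 - (3 - 3*Y) = 2 + (-3 + 3*Y) = -1 + 3*Y)
(h(-70) + 38973)/(E(-121, -36) - 13957) = ((-1 + 3*(-70)) + 38973)/(123 - 13957) = ((-1 - 210) + 38973)/(-13834) = (-211 + 38973)*(-1/13834) = 38762*(-1/13834) = -19381/6917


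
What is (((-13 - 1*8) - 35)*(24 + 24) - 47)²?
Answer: 7480225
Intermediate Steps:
(((-13 - 1*8) - 35)*(24 + 24) - 47)² = (((-13 - 8) - 35)*48 - 47)² = ((-21 - 35)*48 - 47)² = (-56*48 - 47)² = (-2688 - 47)² = (-2735)² = 7480225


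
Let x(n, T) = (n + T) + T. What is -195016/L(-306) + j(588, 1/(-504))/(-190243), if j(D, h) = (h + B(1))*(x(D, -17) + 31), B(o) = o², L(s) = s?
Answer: 1038807006529/1630002024 ≈ 637.30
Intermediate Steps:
x(n, T) = n + 2*T (x(n, T) = (T + n) + T = n + 2*T)
j(D, h) = (1 + h)*(-3 + D) (j(D, h) = (h + 1²)*((D + 2*(-17)) + 31) = (h + 1)*((D - 34) + 31) = (1 + h)*((-34 + D) + 31) = (1 + h)*(-3 + D))
-195016/L(-306) + j(588, 1/(-504))/(-190243) = -195016/(-306) + (-3 + 588 - 3/(-504) + 588/(-504))/(-190243) = -195016*(-1/306) + (-3 + 588 - 3*(-1/504) + 588*(-1/504))*(-1/190243) = 97508/153 + (-3 + 588 + 1/168 - 7/6)*(-1/190243) = 97508/153 + (32695/56)*(-1/190243) = 97508/153 - 32695/10653608 = 1038807006529/1630002024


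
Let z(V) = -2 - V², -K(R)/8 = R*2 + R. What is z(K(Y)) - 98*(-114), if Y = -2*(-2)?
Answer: 1954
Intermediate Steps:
Y = 4
K(R) = -24*R (K(R) = -8*(R*2 + R) = -8*(2*R + R) = -24*R)
z(K(Y)) - 98*(-114) = (-2 - (-24*4)²) - 98*(-114) = (-2 - 1*(-96)²) + 11172 = (-2 - 1*9216) + 11172 = (-2 - 9216) + 11172 = -9218 + 11172 = 1954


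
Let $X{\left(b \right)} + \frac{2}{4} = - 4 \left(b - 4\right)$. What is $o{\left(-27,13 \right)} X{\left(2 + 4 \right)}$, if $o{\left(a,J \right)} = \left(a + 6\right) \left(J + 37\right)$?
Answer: $8925$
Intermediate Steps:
$o{\left(a,J \right)} = \left(6 + a\right) \left(37 + J\right)$
$X{\left(b \right)} = \frac{31}{2} - 4 b$ ($X{\left(b \right)} = - \frac{1}{2} - 4 \left(b - 4\right) = - \frac{1}{2} - 4 \left(-4 + b\right) = - \frac{1}{2} - \left(-16 + 4 b\right) = \frac{31}{2} - 4 b$)
$o{\left(-27,13 \right)} X{\left(2 + 4 \right)} = \left(222 + 6 \cdot 13 + 37 \left(-27\right) + 13 \left(-27\right)\right) \left(\frac{31}{2} - 4 \left(2 + 4\right)\right) = \left(222 + 78 - 999 - 351\right) \left(\frac{31}{2} - 24\right) = - 1050 \left(\frac{31}{2} - 24\right) = \left(-1050\right) \left(- \frac{17}{2}\right) = 8925$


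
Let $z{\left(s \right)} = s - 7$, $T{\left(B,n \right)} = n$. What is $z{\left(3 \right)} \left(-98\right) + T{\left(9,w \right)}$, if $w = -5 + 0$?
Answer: $387$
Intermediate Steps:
$w = -5$
$z{\left(s \right)} = -7 + s$
$z{\left(3 \right)} \left(-98\right) + T{\left(9,w \right)} = \left(-7 + 3\right) \left(-98\right) - 5 = \left(-4\right) \left(-98\right) - 5 = 392 - 5 = 387$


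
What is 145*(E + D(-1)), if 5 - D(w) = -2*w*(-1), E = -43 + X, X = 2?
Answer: -4930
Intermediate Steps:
E = -41 (E = -43 + 2 = -41)
D(w) = 5 - 2*w (D(w) = 5 - (-2*w)*(-1) = 5 - 2*w)
145*(E + D(-1)) = 145*(-41 + (5 - 2*(-1))) = 145*(-41 + (5 + 2)) = 145*(-41 + 7) = 145*(-34) = -4930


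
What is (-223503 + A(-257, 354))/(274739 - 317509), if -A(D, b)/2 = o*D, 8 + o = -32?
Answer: 244063/42770 ≈ 5.7064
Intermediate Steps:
o = -40 (o = -8 - 32 = -40)
A(D, b) = 80*D (A(D, b) = -(-80)*D = 80*D)
(-223503 + A(-257, 354))/(274739 - 317509) = (-223503 + 80*(-257))/(274739 - 317509) = (-223503 - 20560)/(-42770) = -244063*(-1/42770) = 244063/42770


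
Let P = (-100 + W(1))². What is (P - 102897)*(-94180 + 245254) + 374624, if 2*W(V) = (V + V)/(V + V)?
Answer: -28098032771/2 ≈ -1.4049e+10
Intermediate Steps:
W(V) = ½ (W(V) = ((V + V)/(V + V))/2 = ((2*V)/((2*V)))/2 = ((2*V)*(1/(2*V)))/2 = (½)*1 = ½)
P = 39601/4 (P = (-100 + ½)² = (-199/2)² = 39601/4 ≈ 9900.3)
(P - 102897)*(-94180 + 245254) + 374624 = (39601/4 - 102897)*(-94180 + 245254) + 374624 = -371987/4*151074 + 374624 = -28098782019/2 + 374624 = -28098032771/2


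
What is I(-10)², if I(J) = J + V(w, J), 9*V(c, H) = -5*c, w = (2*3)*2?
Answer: 2500/9 ≈ 277.78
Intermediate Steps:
w = 12 (w = 6*2 = 12)
V(c, H) = -5*c/9 (V(c, H) = (-5*c)/9 = -5*c/9)
I(J) = -20/3 + J (I(J) = J - 5/9*12 = J - 20/3 = -20/3 + J)
I(-10)² = (-20/3 - 10)² = (-50/3)² = 2500/9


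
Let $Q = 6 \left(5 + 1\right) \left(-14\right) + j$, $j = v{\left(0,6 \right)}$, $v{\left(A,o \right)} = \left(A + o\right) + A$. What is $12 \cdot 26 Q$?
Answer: $-155376$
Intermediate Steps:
$v{\left(A,o \right)} = o + 2 A$
$j = 6$ ($j = 6 + 2 \cdot 0 = 6 + 0 = 6$)
$Q = -498$ ($Q = 6 \left(5 + 1\right) \left(-14\right) + 6 = 6 \cdot 6 \left(-14\right) + 6 = 36 \left(-14\right) + 6 = -504 + 6 = -498$)
$12 \cdot 26 Q = 12 \cdot 26 \left(-498\right) = 312 \left(-498\right) = -155376$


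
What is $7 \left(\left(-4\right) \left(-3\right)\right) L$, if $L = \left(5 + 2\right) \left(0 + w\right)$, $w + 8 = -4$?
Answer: $-7056$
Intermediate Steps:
$w = -12$ ($w = -8 - 4 = -12$)
$L = -84$ ($L = \left(5 + 2\right) \left(0 - 12\right) = 7 \left(-12\right) = -84$)
$7 \left(\left(-4\right) \left(-3\right)\right) L = 7 \left(\left(-4\right) \left(-3\right)\right) \left(-84\right) = 7 \cdot 12 \left(-84\right) = 84 \left(-84\right) = -7056$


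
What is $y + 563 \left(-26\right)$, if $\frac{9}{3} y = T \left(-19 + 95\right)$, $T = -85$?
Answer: $- \frac{50374}{3} \approx -16791.0$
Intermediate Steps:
$y = - \frac{6460}{3}$ ($y = \frac{\left(-85\right) \left(-19 + 95\right)}{3} = \frac{\left(-85\right) 76}{3} = \frac{1}{3} \left(-6460\right) = - \frac{6460}{3} \approx -2153.3$)
$y + 563 \left(-26\right) = - \frac{6460}{3} + 563 \left(-26\right) = - \frac{6460}{3} - 14638 = - \frac{50374}{3}$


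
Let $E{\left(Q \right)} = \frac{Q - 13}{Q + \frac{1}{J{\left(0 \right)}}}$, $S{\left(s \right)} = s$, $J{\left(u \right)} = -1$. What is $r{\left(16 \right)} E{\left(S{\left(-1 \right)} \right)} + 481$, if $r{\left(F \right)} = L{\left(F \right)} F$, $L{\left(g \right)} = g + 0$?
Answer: $2273$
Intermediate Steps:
$L{\left(g \right)} = g$
$E{\left(Q \right)} = \frac{-13 + Q}{-1 + Q}$ ($E{\left(Q \right)} = \frac{Q - 13}{Q + \frac{1}{-1}} = \frac{-13 + Q}{Q - 1} = \frac{-13 + Q}{-1 + Q}$)
$r{\left(F \right)} = F^{2}$ ($r{\left(F \right)} = F F = F^{2}$)
$r{\left(16 \right)} E{\left(S{\left(-1 \right)} \right)} + 481 = 16^{2} \frac{13 - -1}{1 - -1} + 481 = 256 \frac{13 + 1}{1 + 1} + 481 = 256 \cdot \frac{1}{2} \cdot 14 + 481 = 256 \cdot 7 + 481 = 1792 + 481 = 2273$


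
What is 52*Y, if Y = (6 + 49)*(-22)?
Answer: -62920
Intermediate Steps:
Y = -1210 (Y = 55*(-22) = -1210)
52*Y = 52*(-1210) = -62920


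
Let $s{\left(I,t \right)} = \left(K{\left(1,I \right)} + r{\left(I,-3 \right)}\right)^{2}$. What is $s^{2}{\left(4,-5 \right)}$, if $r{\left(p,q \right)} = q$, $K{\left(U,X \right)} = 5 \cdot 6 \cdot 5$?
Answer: $466948881$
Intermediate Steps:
$K{\left(U,X \right)} = 150$ ($K{\left(U,X \right)} = 30 \cdot 5 = 150$)
$s{\left(I,t \right)} = 21609$ ($s{\left(I,t \right)} = \left(150 - 3\right)^{2} = 147^{2} = 21609$)
$s^{2}{\left(4,-5 \right)} = 21609^{2} = 466948881$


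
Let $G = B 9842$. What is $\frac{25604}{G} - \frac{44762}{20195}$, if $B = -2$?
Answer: $- \frac{1349583}{383705} \approx -3.5172$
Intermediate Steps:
$G = -19684$ ($G = \left(-2\right) 9842 = -19684$)
$\frac{25604}{G} - \frac{44762}{20195} = \frac{25604}{-19684} - \frac{44762}{20195} = 25604 \left(- \frac{1}{19684}\right) - \frac{44762}{20195} = - \frac{173}{133} - \frac{44762}{20195} = - \frac{1349583}{383705}$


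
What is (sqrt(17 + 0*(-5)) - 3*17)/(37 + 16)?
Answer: -51/53 + sqrt(17)/53 ≈ -0.88447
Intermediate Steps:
(sqrt(17 + 0*(-5)) - 3*17)/(37 + 16) = (sqrt(17 + 0) - 51)/53 = (sqrt(17) - 51)/53 = (-51 + sqrt(17))/53 = -51/53 + sqrt(17)/53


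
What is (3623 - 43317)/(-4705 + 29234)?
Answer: -39694/24529 ≈ -1.6182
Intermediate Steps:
(3623 - 43317)/(-4705 + 29234) = -39694/24529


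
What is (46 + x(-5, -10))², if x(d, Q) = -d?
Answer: 2601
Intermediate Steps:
(46 + x(-5, -10))² = (46 - 1*(-5))² = (46 + 5)² = 51² = 2601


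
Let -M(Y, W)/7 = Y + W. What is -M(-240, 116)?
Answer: -868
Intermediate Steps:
M(Y, W) = -7*W - 7*Y (M(Y, W) = -7*(Y + W) = -7*(W + Y) = -7*W - 7*Y)
-M(-240, 116) = -(-7*116 - 7*(-240)) = -(-812 + 1680) = -1*868 = -868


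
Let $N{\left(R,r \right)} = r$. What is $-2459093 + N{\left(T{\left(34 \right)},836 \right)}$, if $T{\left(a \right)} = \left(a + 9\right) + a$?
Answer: $-2458257$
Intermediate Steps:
$T{\left(a \right)} = 9 + 2 a$ ($T{\left(a \right)} = \left(9 + a\right) + a = 9 + 2 a$)
$-2459093 + N{\left(T{\left(34 \right)},836 \right)} = -2459093 + 836 = -2458257$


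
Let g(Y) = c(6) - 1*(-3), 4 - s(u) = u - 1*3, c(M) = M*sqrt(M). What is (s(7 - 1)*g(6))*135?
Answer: 405 + 810*sqrt(6) ≈ 2389.1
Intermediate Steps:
c(M) = M**(3/2)
s(u) = 7 - u (s(u) = 4 - (u - 1*3) = 4 - (u - 3) = 4 - (-3 + u) = 4 + (3 - u) = 7 - u)
g(Y) = 3 + 6*sqrt(6) (g(Y) = 6**(3/2) - 1*(-3) = 6*sqrt(6) + 3 = 3 + 6*sqrt(6))
(s(7 - 1)*g(6))*135 = ((7 - (7 - 1))*(3 + 6*sqrt(6)))*135 = ((7 - 1*6)*(3 + 6*sqrt(6)))*135 = ((7 - 6)*(3 + 6*sqrt(6)))*135 = (1*(3 + 6*sqrt(6)))*135 = (3 + 6*sqrt(6))*135 = 405 + 810*sqrt(6)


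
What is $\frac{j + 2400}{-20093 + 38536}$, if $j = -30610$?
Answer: $- \frac{28210}{18443} \approx -1.5296$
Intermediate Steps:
$\frac{j + 2400}{-20093 + 38536} = \frac{-30610 + 2400}{-20093 + 38536} = - \frac{28210}{18443}$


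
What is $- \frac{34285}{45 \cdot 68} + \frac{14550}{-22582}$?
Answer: $- \frac{81874687}{6910092} \approx -11.849$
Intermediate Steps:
$- \frac{34285}{45 \cdot 68} + \frac{14550}{-22582} = - \frac{34285}{3060} + 14550 \left(- \frac{1}{22582}\right) = \left(-34285\right) \frac{1}{3060} - \frac{7275}{11291} = - \frac{6857}{612} - \frac{7275}{11291} = - \frac{81874687}{6910092}$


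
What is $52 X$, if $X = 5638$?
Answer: $293176$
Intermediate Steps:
$52 X = 52 \cdot 5638 = 293176$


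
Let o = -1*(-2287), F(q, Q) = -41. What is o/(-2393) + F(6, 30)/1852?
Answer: -4333637/4431836 ≈ -0.97784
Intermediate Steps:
o = 2287
o/(-2393) + F(6, 30)/1852 = 2287/(-2393) - 41/1852 = 2287*(-1/2393) - 41*1/1852 = -2287/2393 - 41/1852 = -4333637/4431836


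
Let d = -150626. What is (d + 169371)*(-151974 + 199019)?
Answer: 881858525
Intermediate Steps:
(d + 169371)*(-151974 + 199019) = (-150626 + 169371)*(-151974 + 199019) = 18745*47045 = 881858525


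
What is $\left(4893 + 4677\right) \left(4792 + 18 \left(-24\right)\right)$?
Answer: $41725200$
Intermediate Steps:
$\left(4893 + 4677\right) \left(4792 + 18 \left(-24\right)\right) = 9570 \left(4792 - 432\right) = 9570 \cdot 4360 = 41725200$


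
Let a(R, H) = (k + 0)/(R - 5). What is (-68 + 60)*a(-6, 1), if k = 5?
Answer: 40/11 ≈ 3.6364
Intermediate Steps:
a(R, H) = 5/(-5 + R) (a(R, H) = (5 + 0)/(R - 5) = 5/(-5 + R))
(-68 + 60)*a(-6, 1) = (-68 + 60)*(5/(-5 - 6)) = -40/(-11) = -40*(-1)/11 = -8*(-5/11) = 40/11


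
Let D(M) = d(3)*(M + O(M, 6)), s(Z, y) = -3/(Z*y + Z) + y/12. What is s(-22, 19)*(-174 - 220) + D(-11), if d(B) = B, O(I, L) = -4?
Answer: -443203/660 ≈ -671.52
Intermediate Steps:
s(Z, y) = -3/(Z + Z*y) + y/12 (s(Z, y) = -3/(Z + Z*y) + y*(1/12) = -3/(Z + Z*y) + y/12)
D(M) = -12 + 3*M (D(M) = 3*(M - 4) = 3*(-4 + M) = -12 + 3*M)
s(-22, 19)*(-174 - 220) + D(-11) = ((1/12)*(-36 - 22*19 - 22*19²)/(-22*(1 + 19)))*(-174 - 220) + (-12 + 3*(-11)) = ((1/12)*(-1/22)*(-36 - 418 - 22*361)/20)*(-394) + (-12 - 33) = ((1/12)*(-1/22)*(1/20)*(-36 - 418 - 7942))*(-394) - 45 = ((1/12)*(-1/22)*(1/20)*(-8396))*(-394) - 45 = (2099/1320)*(-394) - 45 = -413503/660 - 45 = -443203/660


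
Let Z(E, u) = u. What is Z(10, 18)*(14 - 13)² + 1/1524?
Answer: 27433/1524 ≈ 18.001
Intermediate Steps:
Z(10, 18)*(14 - 13)² + 1/1524 = 18*(14 - 13)² + 1/1524 = 18*1² + 1/1524 = 18*1 + 1/1524 = 18 + 1/1524 = 27433/1524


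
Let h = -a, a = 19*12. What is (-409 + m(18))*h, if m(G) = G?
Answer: 89148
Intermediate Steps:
a = 228
h = -228 (h = -1*228 = -228)
(-409 + m(18))*h = (-409 + 18)*(-228) = -391*(-228) = 89148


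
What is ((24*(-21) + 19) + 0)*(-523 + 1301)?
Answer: -377330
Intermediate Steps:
((24*(-21) + 19) + 0)*(-523 + 1301) = ((-504 + 19) + 0)*778 = (-485 + 0)*778 = -485*778 = -377330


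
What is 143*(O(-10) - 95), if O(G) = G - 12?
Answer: -16731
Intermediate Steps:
O(G) = -12 + G
143*(O(-10) - 95) = 143*((-12 - 10) - 95) = 143*(-22 - 95) = 143*(-117) = -16731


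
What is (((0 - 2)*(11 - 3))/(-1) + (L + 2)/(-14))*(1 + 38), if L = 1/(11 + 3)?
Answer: 121173/196 ≈ 618.23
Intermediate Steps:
L = 1/14 ≈ 0.071429
(((0 - 2)*(11 - 3))/(-1) + (L + 2)/(-14))*(1 + 38) = (((0 - 2)*(11 - 3))/(-1) + (1/14 + 2)/(-14))*(1 + 38) = (-2*8*(-1) + (29/14)*(-1/14))*39 = (-16*(-1) - 29/196)*39 = (16 - 29/196)*39 = (3107/196)*39 = 121173/196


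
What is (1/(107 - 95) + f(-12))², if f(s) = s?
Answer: 20449/144 ≈ 142.01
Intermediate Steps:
(1/(107 - 95) + f(-12))² = (1/(107 - 95) - 12)² = (1/12 - 12)² = (-143/12)² = 20449/144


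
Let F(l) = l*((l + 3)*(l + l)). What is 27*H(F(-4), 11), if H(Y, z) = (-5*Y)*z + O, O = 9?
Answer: 47763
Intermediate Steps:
F(l) = 2*l²*(3 + l) (F(l) = l*((3 + l)*(2*l)) = l*(2*l*(3 + l)) = 2*l²*(3 + l))
H(Y, z) = 9 - 5*Y*z (H(Y, z) = (-5*Y)*z + 9 = -5*Y*z + 9 = 9 - 5*Y*z)
27*H(F(-4), 11) = 27*(9 - 5*2*(-4)²*(3 - 4)*11) = 27*(9 - 5*2*16*(-1)*11) = 27*(9 - 5*(-32)*11) = 27*(9 + 1760) = 27*1769 = 47763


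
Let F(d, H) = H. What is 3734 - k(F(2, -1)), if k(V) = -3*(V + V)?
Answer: 3728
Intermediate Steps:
k(V) = -6*V
3734 - k(F(2, -1)) = 3734 - (-6)*(-1) = 3734 - 1*6 = 3734 - 6 = 3728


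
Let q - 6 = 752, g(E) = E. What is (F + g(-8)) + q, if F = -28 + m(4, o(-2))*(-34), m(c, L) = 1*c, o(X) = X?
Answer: 586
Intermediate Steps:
q = 758 (q = 6 + 752 = 758)
m(c, L) = c
F = -164 (F = -28 + 4*(-34) = -28 - 136 = -164)
(F + g(-8)) + q = (-164 - 8) + 758 = -172 + 758 = 586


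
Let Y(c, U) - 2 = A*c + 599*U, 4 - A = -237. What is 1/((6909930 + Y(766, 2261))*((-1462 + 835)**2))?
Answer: 1/3321498566133 ≈ 3.0107e-13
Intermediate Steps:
A = 241 (A = 4 - 1*(-237) = 4 + 237 = 241)
Y(c, U) = 2 + 241*c + 599*U (Y(c, U) = 2 + (241*c + 599*U) = 2 + 241*c + 599*U)
1/((6909930 + Y(766, 2261))*((-1462 + 835)**2)) = 1/((6909930 + (2 + 241*766 + 599*2261))*((-1462 + 835)**2)) = 1/((6909930 + (2 + 184606 + 1354339))*((-627)**2)) = 1/((6909930 + 1538947)*393129) = (1/393129)/8448877 = (1/8448877)*(1/393129) = 1/3321498566133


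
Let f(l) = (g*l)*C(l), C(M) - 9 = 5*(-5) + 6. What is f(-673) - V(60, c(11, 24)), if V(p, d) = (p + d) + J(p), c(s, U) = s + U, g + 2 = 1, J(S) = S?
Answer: -6885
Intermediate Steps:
g = -1 (g = -2 + 1 = -1)
C(M) = -10 (C(M) = 9 + (5*(-5) + 6) = 9 + (-25 + 6) = 9 - 19 = -10)
f(l) = 10*l (f(l) = -l*(-10) = 10*l)
c(s, U) = U + s
V(p, d) = d + 2*p (V(p, d) = (p + d) + p = (d + p) + p = d + 2*p)
f(-673) - V(60, c(11, 24)) = 10*(-673) - ((24 + 11) + 2*60) = -6730 - (35 + 120) = -6730 - 1*155 = -6730 - 155 = -6885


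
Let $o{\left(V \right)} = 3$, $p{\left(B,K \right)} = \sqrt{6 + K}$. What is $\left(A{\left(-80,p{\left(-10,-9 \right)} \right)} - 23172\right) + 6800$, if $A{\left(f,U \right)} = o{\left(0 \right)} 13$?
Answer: $-16333$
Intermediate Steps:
$A{\left(f,U \right)} = 39$ ($A{\left(f,U \right)} = 3 \cdot 13 = 39$)
$\left(A{\left(-80,p{\left(-10,-9 \right)} \right)} - 23172\right) + 6800 = \left(39 - 23172\right) + 6800 = -23133 + 6800 = -16333$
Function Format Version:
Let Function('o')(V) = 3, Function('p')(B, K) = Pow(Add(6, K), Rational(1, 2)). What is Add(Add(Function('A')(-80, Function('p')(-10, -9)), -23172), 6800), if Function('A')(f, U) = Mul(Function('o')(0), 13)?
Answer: -16333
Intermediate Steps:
Function('A')(f, U) = 39 (Function('A')(f, U) = Mul(3, 13) = 39)
Add(Add(Function('A')(-80, Function('p')(-10, -9)), -23172), 6800) = Add(Add(39, -23172), 6800) = Add(-23133, 6800) = -16333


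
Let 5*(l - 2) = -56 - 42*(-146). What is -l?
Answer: -6086/5 ≈ -1217.2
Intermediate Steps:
l = 6086/5 (l = 2 + (-56 - 42*(-146))/5 = 2 + (-56 + 6132)/5 = 2 + (⅕)*6076 = 2 + 6076/5 = 6086/5 ≈ 1217.2)
-l = -1*6086/5 = -6086/5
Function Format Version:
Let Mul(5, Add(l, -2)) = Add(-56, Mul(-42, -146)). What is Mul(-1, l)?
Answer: Rational(-6086, 5) ≈ -1217.2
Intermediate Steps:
l = Rational(6086, 5) (l = Add(2, Mul(Rational(1, 5), Add(-56, Mul(-42, -146)))) = Add(2, Mul(Rational(1, 5), Add(-56, 6132))) = Add(2, Mul(Rational(1, 5), 6076)) = Add(2, Rational(6076, 5)) = Rational(6086, 5) ≈ 1217.2)
Mul(-1, l) = Mul(-1, Rational(6086, 5)) = Rational(-6086, 5)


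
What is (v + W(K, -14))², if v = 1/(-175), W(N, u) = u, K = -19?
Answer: 6007401/30625 ≈ 196.16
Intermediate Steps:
v = -1/175 ≈ -0.0057143
(v + W(K, -14))² = (-1/175 - 14)² = (-2451/175)² = 6007401/30625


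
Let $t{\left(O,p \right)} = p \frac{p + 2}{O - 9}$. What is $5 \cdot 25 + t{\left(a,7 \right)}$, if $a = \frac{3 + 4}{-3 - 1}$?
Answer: $\frac{5123}{43} \approx 119.14$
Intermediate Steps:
$a = - \frac{7}{4}$ ($a = \frac{7}{-4} = 7 \left(- \frac{1}{4}\right) = - \frac{7}{4} \approx -1.75$)
$t{\left(O,p \right)} = \frac{p \left(2 + p\right)}{-9 + O}$ ($t{\left(O,p \right)} = p \frac{2 + p}{-9 + O} = \frac{p \left(2 + p\right)}{-9 + O}$)
$5 \cdot 25 + t{\left(a,7 \right)} = 5 \cdot 25 + \frac{7 \left(2 + 7\right)}{-9 - \frac{7}{4}} = 125 + 7 \frac{1}{- \frac{43}{4}} \cdot 9 = 125 + 7 \left(- \frac{4}{43}\right) 9 = 125 - \frac{252}{43} = \frac{5123}{43}$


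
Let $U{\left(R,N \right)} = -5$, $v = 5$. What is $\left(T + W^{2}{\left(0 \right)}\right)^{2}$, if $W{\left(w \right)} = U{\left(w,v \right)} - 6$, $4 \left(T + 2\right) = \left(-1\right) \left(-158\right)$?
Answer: $\frac{100489}{4} \approx 25122.0$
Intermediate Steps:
$T = \frac{75}{2}$ ($T = -2 + \frac{\left(-1\right) \left(-158\right)}{4} = -2 + \frac{1}{4} \cdot 158 = -2 + \frac{79}{2} = \frac{75}{2} \approx 37.5$)
$W{\left(w \right)} = -11$ ($W{\left(w \right)} = -5 - 6 = -11$)
$\left(T + W^{2}{\left(0 \right)}\right)^{2} = \left(\frac{75}{2} + \left(-11\right)^{2}\right)^{2} = \left(\frac{75}{2} + 121\right)^{2} = \left(\frac{317}{2}\right)^{2} = \frac{100489}{4}$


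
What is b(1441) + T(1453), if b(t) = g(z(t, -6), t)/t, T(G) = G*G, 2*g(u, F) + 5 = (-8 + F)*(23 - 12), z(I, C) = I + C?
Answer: 3042260048/1441 ≈ 2.1112e+6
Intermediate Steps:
z(I, C) = C + I
g(u, F) = -93/2 + 11*F/2 (g(u, F) = -5/2 + ((-8 + F)*(23 - 12))/2 = -5/2 + ((-8 + F)*11)/2 = -5/2 + (-88 + 11*F)/2 = -5/2 + (-44 + 11*F/2) = -93/2 + 11*F/2)
T(G) = G²
b(t) = (-93/2 + 11*t/2)/t
b(1441) + T(1453) = (½)*(-93 + 11*1441)/1441 + 1453² = (½)*(1/1441)*(-93 + 15851) + 2111209 = (½)*(1/1441)*15758 + 2111209 = 7879/1441 + 2111209 = 3042260048/1441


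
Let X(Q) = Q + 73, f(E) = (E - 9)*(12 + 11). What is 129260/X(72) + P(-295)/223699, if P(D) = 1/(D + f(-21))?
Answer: 5696320549751/6389961935 ≈ 891.45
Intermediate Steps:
f(E) = -207 + 23*E (f(E) = (-9 + E)*23 = -207 + 23*E)
X(Q) = 73 + Q
P(D) = 1/(-690 + D) (P(D) = 1/(D + (-207 + 23*(-21))) = 1/(D + (-207 - 483)) = 1/(D - 690) = 1/(-690 + D))
129260/X(72) + P(-295)/223699 = 129260/(73 + 72) + 1/(-690 - 295*223699) = 129260/145 + (1/223699)/(-985) = 129260*(1/145) - 1/985*1/223699 = 25852/29 - 1/220343515 = 5696320549751/6389961935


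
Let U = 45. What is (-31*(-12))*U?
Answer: 16740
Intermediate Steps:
(-31*(-12))*U = -31*(-12)*45 = 372*45 = 16740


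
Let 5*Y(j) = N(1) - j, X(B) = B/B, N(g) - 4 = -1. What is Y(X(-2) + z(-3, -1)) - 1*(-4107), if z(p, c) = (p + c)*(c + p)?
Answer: 20521/5 ≈ 4104.2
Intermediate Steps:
z(p, c) = (c + p)**2 (z(p, c) = (c + p)*(c + p) = (c + p)**2)
N(g) = 3 (N(g) = 4 - 1 = 3)
X(B) = 1
Y(j) = 3/5 - j/5 (Y(j) = (3 - j)/5 = 3/5 - j/5)
Y(X(-2) + z(-3, -1)) - 1*(-4107) = (3/5 - (1 + (-1 - 3)**2)/5) - 1*(-4107) = (3/5 - (1 + (-4)**2)/5) + 4107 = (3/5 - (1 + 16)/5) + 4107 = (3/5 - 1/5*17) + 4107 = (3/5 - 17/5) + 4107 = -14/5 + 4107 = 20521/5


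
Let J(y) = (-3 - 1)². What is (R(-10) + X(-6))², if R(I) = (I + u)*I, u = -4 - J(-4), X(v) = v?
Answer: 86436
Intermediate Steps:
J(y) = 16 (J(y) = (-4)² = 16)
u = -20 (u = -4 - 1*16 = -4 - 16 = -20)
R(I) = I*(-20 + I) (R(I) = (I - 20)*I = (-20 + I)*I = I*(-20 + I))
(R(-10) + X(-6))² = (-10*(-20 - 10) - 6)² = (-10*(-30) - 6)² = (300 - 6)² = 294² = 86436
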